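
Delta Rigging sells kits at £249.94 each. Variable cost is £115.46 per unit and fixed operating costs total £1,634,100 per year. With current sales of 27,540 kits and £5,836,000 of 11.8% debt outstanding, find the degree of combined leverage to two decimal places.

Contribution at this volume is 27,540 × £134.48 = £3,703,579.20.
EBIT = £3,703,579.20 − £1,634,100 = £2,069,479.20. Interest = £688,648.00.
DOL = £3,703,579.20 ÷ £2,069,479.20 = 1.7896; DFL = £2,069,479.20 ÷ £1,380,831.20 = 1.4987.
Combined leverage = 1.7896 × 1.4987 = 2.6821.

2.68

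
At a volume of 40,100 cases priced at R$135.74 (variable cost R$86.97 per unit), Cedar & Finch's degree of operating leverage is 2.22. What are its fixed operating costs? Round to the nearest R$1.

At 40,100 units, contribution = 40,100 × R$48.77 = R$1,955,677.00.
DOL = contribution / EBIT, so EBIT = R$1,955,677.00 / 2.22 = R$880,935.59.
Fixed costs = CM − EBIT = R$1,955,677.00 − R$880,935.59 = R$1,074,741.

R$1,074,741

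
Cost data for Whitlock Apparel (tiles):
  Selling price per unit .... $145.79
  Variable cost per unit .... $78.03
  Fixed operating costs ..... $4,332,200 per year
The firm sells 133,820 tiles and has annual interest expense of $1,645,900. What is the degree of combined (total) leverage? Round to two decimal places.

2.93

Contribution at this volume is 133,820 × $67.76 = $9,067,643.20.
Operating income = contribution − fixed costs = $9,067,643.20 − $4,332,200 = $4,735,443.20. Interest = $1,645,900.00.
DOL = $9,067,643.20 ÷ $4,735,443.20 = 1.9148; DFL = $4,735,443.20 ÷ $3,089,543.20 = 1.5327.
DCL = DOL × DFL = 1.9148 × 1.5327 = 2.9348.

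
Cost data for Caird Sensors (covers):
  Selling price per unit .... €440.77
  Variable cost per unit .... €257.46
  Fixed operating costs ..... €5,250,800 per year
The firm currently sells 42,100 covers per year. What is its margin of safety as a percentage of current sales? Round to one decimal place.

32.0%

Contribution margin per unit = €440.77 − €257.46 = €183.31. Break-even units = €5,250,800 ÷ €183.31 = 28,644.37; break-even revenue = 28,644.37 × €440.77 = €12,625,580.25.
Actual sales revenue = 42,100 × €440.77 = €18,556,417.00.
Margin of safety = (€18,556,417.00 − €12,625,580.25) ÷ €18,556,417.00 = 32.0%.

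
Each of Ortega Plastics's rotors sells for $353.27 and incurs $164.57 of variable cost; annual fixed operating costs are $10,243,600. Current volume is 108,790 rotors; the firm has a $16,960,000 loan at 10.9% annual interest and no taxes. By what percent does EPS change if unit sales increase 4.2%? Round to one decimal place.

+10.2%

At 108,790 units, contribution = 108,790 × $188.70 = $20,528,673.00.
Subtracting fixed costs: EBIT = $20,528,673.00 − $10,243,600 = $10,285,073.00.
After interest of $1,848,640.00, pre-tax earnings = $8,436,433.00.
DCL = total CM / (EBIT − I) = $20,528,673.00 / $8,436,433.00 = 2.4333.
%ΔEPS = DCL × %ΔSales = 2.4333 × +4.2% = +10.2%.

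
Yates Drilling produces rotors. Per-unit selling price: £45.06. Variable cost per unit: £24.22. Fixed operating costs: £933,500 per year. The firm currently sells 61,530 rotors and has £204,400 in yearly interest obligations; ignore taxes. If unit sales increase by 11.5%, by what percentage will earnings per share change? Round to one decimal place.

Contribution at this volume is 61,530 × £20.84 = £1,282,285.20.
EBIT = £1,282,285.20 − £933,500 = £348,785.20.
After interest of £204,400.00, pre-tax earnings = £144,385.20.
Degree of combined leverage = contribution ÷ (EBIT − I) = £1,282,285.20 ÷ £144,385.20 = 8.8810.
%ΔEPS = DCL × %ΔSales = 8.8810 × +11.5% = +102.1%.

+102.1%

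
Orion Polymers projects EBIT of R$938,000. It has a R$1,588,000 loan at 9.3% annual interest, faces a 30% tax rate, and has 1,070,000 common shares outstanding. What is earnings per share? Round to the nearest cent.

Pre-tax income = R$938,000 − R$147,684.00 = R$790,316.00.
Net income = R$790,316.00 × (1 − 0.30) = R$553,221.20.
Per share: R$553,221.20 / 1,070,000 shares = R$0.52.

R$0.52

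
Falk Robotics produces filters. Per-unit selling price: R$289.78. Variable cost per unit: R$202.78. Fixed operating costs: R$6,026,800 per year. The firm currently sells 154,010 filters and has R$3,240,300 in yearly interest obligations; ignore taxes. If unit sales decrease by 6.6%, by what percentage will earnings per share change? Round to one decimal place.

Total contribution margin = 154,010 × R$87.00 = R$13,398,870.00.
Operating income = contribution − fixed costs = R$13,398,870.00 − R$6,026,800 = R$7,372,070.00.
After interest of R$3,240,300.00, pre-tax earnings = R$4,131,770.00.
DCL = total CM / (EBIT − I) = R$13,398,870.00 / R$4,131,770.00 = 3.2429.
EPS therefore changes by 3.2429 × (-6.6%) = -21.4%.

-21.4%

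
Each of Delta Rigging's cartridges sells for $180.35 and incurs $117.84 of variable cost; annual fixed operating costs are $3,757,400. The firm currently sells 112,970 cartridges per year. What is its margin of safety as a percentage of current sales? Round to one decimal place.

Contribution margin per unit = $180.35 − $117.84 = $62.51. Break-even units = $3,757,400 ÷ $62.51 = 60,108.78; break-even revenue = 60,108.78 × $180.35 = $10,840,618.94.
Current sales = 112,970 × $180.35 = $20,374,139.50.
Margin of safety = ($20,374,139.50 − $10,840,618.94) ÷ $20,374,139.50 = 46.8%.

46.8%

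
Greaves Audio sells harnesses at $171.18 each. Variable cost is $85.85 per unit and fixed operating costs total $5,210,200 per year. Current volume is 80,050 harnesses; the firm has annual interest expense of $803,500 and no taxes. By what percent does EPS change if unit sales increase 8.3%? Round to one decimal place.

+69.4%

Contribution at this volume is 80,050 × $85.33 = $6,830,666.50.
EBIT = $6,830,666.50 − $5,210,200 = $1,620,466.50.
Interest = $803,500.00, so EBIT − I = $816,966.50.
DCL = total CM / (EBIT − I) = $6,830,666.50 / $816,966.50 = 8.3610.
%ΔEPS = DCL × %ΔSales = 8.3610 × +8.3% = +69.4%.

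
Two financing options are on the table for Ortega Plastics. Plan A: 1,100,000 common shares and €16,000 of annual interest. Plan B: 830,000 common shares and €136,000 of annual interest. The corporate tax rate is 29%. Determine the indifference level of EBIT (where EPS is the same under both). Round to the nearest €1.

€504,889

Set EPS_A = EPS_B: (EBIT − €16,000)(1 − 0.29) ÷ 1,100,000 = (EBIT − €136,000)(1 − 0.29) ÷ 830,000.
Cancelling (1 − t) and cross-multiplying: 830,000·(EBIT − 16,000) = 1,100,000·(EBIT − 136,000).
EBIT × (1,100,000 − 830,000) = 136,000 × 1,100,000 − 16,000 × 830,000 = 136,320,000,000, so EBIT = 136,320,000,000 ÷ 270,000 = 504,888.89.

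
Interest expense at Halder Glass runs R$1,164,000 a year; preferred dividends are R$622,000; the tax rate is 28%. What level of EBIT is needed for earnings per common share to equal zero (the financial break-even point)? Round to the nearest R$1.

Grossing the preferred dividend up to pre-tax terms: R$622,000 / (1 − 0.28) = R$863,888.89.
Financial break-even EBIT = interest + D_p ÷ (1 − t) = R$1,164,000 + R$863,888.89 = R$2,027,888.89.

R$2,027,889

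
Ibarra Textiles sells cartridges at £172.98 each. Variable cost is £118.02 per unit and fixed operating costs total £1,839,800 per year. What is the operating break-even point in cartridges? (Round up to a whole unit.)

33,476 cartridges

Each unit contributes £172.98 − £118.02 = £54.96.
Units to break even: £1,839,800 ÷ £54.96 = 33,475.25, rounded up to 33,476.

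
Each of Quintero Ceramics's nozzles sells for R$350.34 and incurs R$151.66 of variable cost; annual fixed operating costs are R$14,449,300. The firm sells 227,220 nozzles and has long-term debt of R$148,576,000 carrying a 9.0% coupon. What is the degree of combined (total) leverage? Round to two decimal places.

Total contribution margin = 227,220 × R$198.68 = R$45,144,069.60.
EBIT = R$45,144,069.60 − R$14,449,300 = R$30,694,769.60. Interest = R$13,371,840.00.
DOL = R$45,144,069.60 ÷ R$30,694,769.60 = 1.4707; DFL = R$30,694,769.60 ÷ R$17,322,929.60 = 1.7719.
Combined leverage = 1.4707 × 1.7719 = 2.6059.

2.61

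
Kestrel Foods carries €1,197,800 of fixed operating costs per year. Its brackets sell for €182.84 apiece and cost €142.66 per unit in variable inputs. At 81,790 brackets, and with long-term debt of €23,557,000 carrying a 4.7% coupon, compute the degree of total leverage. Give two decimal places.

Total contribution margin = 81,790 × €40.18 = €3,286,322.20.
Operating income = contribution − fixed costs = €3,286,322.20 − €1,197,800 = €2,088,522.20. Interest = €1,107,179.00, so EBIT − I = €981,343.20.
DCL = contribution ÷ (EBIT − I) = €3,286,322.20 ÷ €981,343.20 = 3.3488.

3.35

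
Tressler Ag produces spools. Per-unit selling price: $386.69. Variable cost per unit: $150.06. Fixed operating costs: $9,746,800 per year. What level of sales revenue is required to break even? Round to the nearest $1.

CM per unit = $386.69 − $150.06 = $236.63; CM ratio = $236.63 / $386.69 = 0.6119.
Break-even revenue = fixed costs × price ÷ CM = $9,746,800 × $386.69 ÷ $236.63 = $15,927,778.

$15,927,778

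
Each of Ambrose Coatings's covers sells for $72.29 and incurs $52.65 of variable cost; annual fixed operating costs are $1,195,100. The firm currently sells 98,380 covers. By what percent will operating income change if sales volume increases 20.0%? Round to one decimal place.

Contribution at this volume is 98,380 × $19.64 = $1,932,183.20.
Operating income = contribution − fixed costs = $1,932,183.20 − $1,195,100 = $737,083.20.
Degree of operating leverage = $1,932,183.20 / $737,083.20 = 2.6214.
So EBIT moves 2.6214 × (+20.0%) = +52.4%.

+52.4%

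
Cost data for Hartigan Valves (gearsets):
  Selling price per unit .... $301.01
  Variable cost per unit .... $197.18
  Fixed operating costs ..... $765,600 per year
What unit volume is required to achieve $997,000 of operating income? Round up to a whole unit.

Each unit contributes $301.01 − $197.18 = $103.83.
Need Q such that Q × $103.83 − $765,600 = $997,000, i.e. Q = $1,762,600 / $103.83 = 16,975.83 → 16,976.

16,976 gearsets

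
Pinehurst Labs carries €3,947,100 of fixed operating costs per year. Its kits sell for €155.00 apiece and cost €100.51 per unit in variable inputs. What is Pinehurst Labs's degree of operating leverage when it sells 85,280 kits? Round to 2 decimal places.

Total contribution margin = 85,280 × €54.49 = €4,646,907.20.
Operating income = contribution − fixed costs = €4,646,907.20 − €3,947,100 = €699,807.20.
DOL = contribution ÷ EBIT = €4,646,907.20 ÷ €699,807.20 = 6.6403.

6.64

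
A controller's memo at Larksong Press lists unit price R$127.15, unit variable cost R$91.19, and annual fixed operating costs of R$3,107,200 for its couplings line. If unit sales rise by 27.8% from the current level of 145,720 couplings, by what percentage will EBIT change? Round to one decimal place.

+68.3%

At 145,720 units, contribution = 145,720 × R$35.96 = R$5,240,091.20.
Subtracting fixed costs: EBIT = R$5,240,091.20 − R$3,107,200 = R$2,132,891.20.
So DOL = total CM / EBIT = R$5,240,091.20 / R$2,132,891.20 = 2.4568.
%ΔEBIT = DOL × %ΔSales = 2.4568 × +27.8% = +68.3%.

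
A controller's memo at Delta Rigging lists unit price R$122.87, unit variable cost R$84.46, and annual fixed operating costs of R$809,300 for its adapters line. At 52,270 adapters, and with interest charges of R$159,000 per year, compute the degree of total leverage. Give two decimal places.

Total contribution margin = 52,270 × R$38.41 = R$2,007,690.70.
EBIT = R$2,007,690.70 − R$809,300 = R$1,198,390.70. Interest = R$159,000.00, so EBIT − I = R$1,039,390.70.
DCL = contribution ÷ (EBIT − I) = R$2,007,690.70 ÷ R$1,039,390.70 = 1.9316.

1.93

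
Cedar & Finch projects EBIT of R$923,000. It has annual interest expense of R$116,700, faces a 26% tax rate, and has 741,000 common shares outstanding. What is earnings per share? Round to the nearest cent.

R$0.81

Pre-tax income = R$923,000 − R$116,700.00 = R$806,300.00.
Net income = R$806,300.00 × (1 − 0.26) = R$596,662.00.
Per share: R$596,662.00 / 741,000 shares = R$0.81.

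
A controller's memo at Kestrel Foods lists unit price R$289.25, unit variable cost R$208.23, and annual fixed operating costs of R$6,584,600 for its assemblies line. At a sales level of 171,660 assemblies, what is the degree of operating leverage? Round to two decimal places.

At 171,660 units, contribution = 171,660 × R$81.02 = R$13,907,893.20.
Subtracting fixed costs: EBIT = R$13,907,893.20 − R$6,584,600 = R$7,323,293.20.
Degree of operating leverage = R$13,907,893.20 / R$7,323,293.20 = 1.8991.

1.90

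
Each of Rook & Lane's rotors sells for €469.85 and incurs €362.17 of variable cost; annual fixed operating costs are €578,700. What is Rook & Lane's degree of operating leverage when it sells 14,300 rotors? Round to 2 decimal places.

1.60

Total contribution margin = 14,300 × €107.68 = €1,539,824.00.
Subtracting fixed costs: EBIT = €1,539,824.00 − €578,700 = €961,124.00.
So DOL = total CM / EBIT = €1,539,824.00 / €961,124.00 = 1.6021.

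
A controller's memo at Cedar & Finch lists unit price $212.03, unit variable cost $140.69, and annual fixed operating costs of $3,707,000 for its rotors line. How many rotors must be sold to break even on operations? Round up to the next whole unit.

Contribution margin per unit = $212.03 − $140.69 = $71.34.
Break-even volume = fixed costs ÷ CM per unit = $3,707,000 ÷ $71.34 = 51,962.43, so 51,963 rotors.

51,963 rotors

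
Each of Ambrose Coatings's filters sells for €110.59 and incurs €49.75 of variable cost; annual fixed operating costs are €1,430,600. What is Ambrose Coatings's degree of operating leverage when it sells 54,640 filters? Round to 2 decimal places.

1.76

Contribution at this volume is 54,640 × €60.84 = €3,324,297.60.
Subtracting fixed costs: EBIT = €3,324,297.60 − €1,430,600 = €1,893,697.60.
DOL = contribution ÷ EBIT = €3,324,297.60 ÷ €1,893,697.60 = 1.7555.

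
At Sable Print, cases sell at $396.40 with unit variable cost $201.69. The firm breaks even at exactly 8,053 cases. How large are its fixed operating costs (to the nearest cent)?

Unit CM = price − variable cost = $396.40 − $201.69 = $194.71.
Fixed costs = break-even units × CM = 8,053 × $194.71 = $1,567,999.63.

$1,567,999.63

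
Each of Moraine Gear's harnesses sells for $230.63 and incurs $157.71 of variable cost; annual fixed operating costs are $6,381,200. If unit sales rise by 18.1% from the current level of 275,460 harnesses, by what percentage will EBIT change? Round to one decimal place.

Total contribution margin = 275,460 × $72.92 = $20,086,543.20.
Subtracting fixed costs: EBIT = $20,086,543.20 − $6,381,200 = $13,705,343.20.
Degree of operating leverage = $20,086,543.20 / $13,705,343.20 = 1.4656.
So EBIT moves 1.4656 × (+18.1%) = +26.5%.

+26.5%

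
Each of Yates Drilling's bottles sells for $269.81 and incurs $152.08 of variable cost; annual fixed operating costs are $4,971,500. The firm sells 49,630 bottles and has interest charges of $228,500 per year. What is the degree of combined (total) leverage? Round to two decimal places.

9.09

Total contribution margin = 49,630 × $117.73 = $5,842,939.90.
EBIT = $5,842,939.90 − $4,971,500 = $871,439.90. Interest = $228,500.00, so EBIT − I = $642,939.90.
DCL = contribution ÷ (EBIT − I) = $5,842,939.90 ÷ $642,939.90 = 9.0878.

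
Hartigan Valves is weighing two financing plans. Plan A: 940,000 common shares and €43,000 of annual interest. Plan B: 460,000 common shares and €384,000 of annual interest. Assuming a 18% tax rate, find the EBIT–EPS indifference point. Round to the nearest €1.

At indifference, (EBIT − 43,000)(1 − t)/940,000 = (EBIT − 384,000)(1 − t)/460,000.
The (1 − t) factor cancels: (EBIT − 43,000) × 460,000 = (EBIT − 384,000) × 940,000.
Solving, EBIT = (384,000·940,000 − 43,000·460,000) / (940,000 − 460,000) = 341,180,000,000 / 480,000 = 710,791.67.

€710,792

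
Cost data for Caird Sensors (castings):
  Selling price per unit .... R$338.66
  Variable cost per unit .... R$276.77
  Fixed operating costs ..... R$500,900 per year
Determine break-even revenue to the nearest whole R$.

R$2,740,908

CM per unit = R$338.66 − R$276.77 = R$61.89; CM ratio = R$61.89 / R$338.66 = 0.1827.
Break-even revenue = fixed costs × price ÷ CM = R$500,900 × R$338.66 ÷ R$61.89 = R$2,740,908.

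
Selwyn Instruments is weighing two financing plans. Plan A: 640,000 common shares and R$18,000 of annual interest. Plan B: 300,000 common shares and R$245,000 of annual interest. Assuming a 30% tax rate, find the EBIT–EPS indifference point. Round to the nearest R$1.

Set EPS_A = EPS_B: (EBIT − R$18,000)(1 − 0.30) ÷ 640,000 = (EBIT − R$245,000)(1 − 0.30) ÷ 300,000.
Cancelling (1 − t) and cross-multiplying: 300,000·(EBIT − 18,000) = 640,000·(EBIT − 245,000).
Solving, EBIT = (245,000·640,000 − 18,000·300,000) / (640,000 − 300,000) = 151,400,000,000 / 340,000 = 445,294.12.

R$445,294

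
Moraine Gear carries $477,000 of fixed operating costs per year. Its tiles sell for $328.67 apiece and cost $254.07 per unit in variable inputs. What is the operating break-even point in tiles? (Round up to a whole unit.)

Contribution margin per unit = $328.67 − $254.07 = $74.60.
Break-even Q = $477,000 / $74.60 = 6,394.10 → 6,395 tiles.

6,395 tiles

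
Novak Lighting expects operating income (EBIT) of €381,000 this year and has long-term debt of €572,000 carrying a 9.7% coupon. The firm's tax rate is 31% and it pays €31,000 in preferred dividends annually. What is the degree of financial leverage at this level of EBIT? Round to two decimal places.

Annual interest charges come to €55,484.00.
Pre-tax preferred-dividend burden = €31,000 ÷ (1 − 0.31) = €44,927.54.
DFL = EBIT ÷ [EBIT − I − D_p/(1−t)] = €381,000 ÷ [€381,000 − €55,484.00 − €44,927.54] = €381,000 ÷ €280,588.46 = 1.3579.

1.36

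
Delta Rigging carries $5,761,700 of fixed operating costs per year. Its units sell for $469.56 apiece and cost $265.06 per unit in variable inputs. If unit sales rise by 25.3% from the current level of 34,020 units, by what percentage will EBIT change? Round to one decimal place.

At 34,020 units, contribution = 34,020 × $204.50 = $6,957,090.00.
EBIT = $6,957,090.00 − $5,761,700 = $1,195,390.00.
Degree of operating leverage = $6,957,090.00 / $1,195,390.00 = 5.8199.
%ΔEBIT = DOL × %ΔSales = 5.8199 × +25.3% = +147.2%.

+147.2%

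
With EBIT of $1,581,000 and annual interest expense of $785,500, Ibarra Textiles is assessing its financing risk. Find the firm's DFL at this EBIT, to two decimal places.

Interest = $785,500.00.
Degree of financial leverage = EBIT / (EBIT − interest) = $1,581,000 / $795,500.00 = 1.9874.

1.99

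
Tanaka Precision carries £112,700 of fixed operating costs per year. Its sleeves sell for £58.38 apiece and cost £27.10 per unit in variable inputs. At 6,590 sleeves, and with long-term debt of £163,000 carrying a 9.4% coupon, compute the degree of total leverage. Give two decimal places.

At 6,590 units, contribution = 6,590 × £31.28 = £206,135.20.
Subtracting fixed costs: EBIT = £206,135.20 − £112,700 = £93,435.20. Interest = £15,322.00.
DOL = £206,135.20 ÷ £93,435.20 = 2.2062; DFL = £93,435.20 ÷ £78,113.20 = 1.1962.
Combined leverage = 2.2062 × 1.1962 = 2.6391.

2.64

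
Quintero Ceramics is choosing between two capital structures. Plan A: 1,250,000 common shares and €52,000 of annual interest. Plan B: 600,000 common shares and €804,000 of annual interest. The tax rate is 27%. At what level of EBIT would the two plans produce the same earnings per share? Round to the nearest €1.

€1,498,154

Set EPS_A = EPS_B: (EBIT − €52,000)(1 − 0.27) ÷ 1,250,000 = (EBIT − €804,000)(1 − 0.27) ÷ 600,000.
Cancelling (1 − t) and cross-multiplying: 600,000·(EBIT − 52,000) = 1,250,000·(EBIT − 804,000).
EBIT × (1,250,000 − 600,000) = 804,000 × 1,250,000 − 52,000 × 600,000 = 973,800,000,000, so EBIT = 973,800,000,000 ÷ 650,000 = 1,498,153.85.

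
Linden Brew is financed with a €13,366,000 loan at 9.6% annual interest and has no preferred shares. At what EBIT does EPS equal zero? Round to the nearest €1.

€1,283,136

Annual interest = 9.6% × €13,366,000 = €1,283,136.00.
Without preferred stock the financial break-even is simply EBIT = interest = €1,283,136.00.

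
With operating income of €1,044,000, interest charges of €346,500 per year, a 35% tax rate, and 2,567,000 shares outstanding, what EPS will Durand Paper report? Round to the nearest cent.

€0.18

Interest = €346,500.00, so EBT = €1,044,000 − €346,500.00 = €697,500.00.
After tax at 35%: net income = €697,500.00 × 0.65 = €453,375.00.
EPS = €453,375.00 ÷ 2,567,000 = €0.18.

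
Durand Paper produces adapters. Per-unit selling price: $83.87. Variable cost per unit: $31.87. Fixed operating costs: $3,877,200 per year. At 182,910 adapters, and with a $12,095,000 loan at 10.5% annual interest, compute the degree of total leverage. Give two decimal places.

Contribution at this volume is 182,910 × $52.00 = $9,511,320.00.
Operating income = contribution − fixed costs = $9,511,320.00 − $3,877,200 = $5,634,120.00. Interest = $1,269,975.00.
DOL = $9,511,320.00 ÷ $5,634,120.00 = 1.6882; DFL = $5,634,120.00 ÷ $4,364,145.00 = 1.2910.
Combined leverage = 1.6882 × 1.2910 = 2.1795.

2.18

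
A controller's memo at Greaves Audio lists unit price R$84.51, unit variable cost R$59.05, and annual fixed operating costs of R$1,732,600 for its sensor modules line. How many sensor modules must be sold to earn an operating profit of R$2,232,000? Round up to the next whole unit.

Unit CM = price − variable cost = R$84.51 − R$59.05 = R$25.46.
Units = (FC + target) / CM = (R$1,732,600 + R$2,232,000) / R$25.46 = 155,718.77, so 155,719 sensor modules.

155,719 sensor modules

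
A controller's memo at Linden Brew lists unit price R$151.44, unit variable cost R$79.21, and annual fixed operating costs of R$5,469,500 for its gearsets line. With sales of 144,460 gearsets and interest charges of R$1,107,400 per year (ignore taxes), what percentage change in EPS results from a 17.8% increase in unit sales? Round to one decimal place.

+48.1%

Total contribution margin = 144,460 × R$72.23 = R$10,434,345.80.
Subtracting fixed costs: EBIT = R$10,434,345.80 − R$5,469,500 = R$4,964,845.80.
Interest = R$1,107,400.00, so EBIT − I = R$3,857,445.80.
DCL = total CM / (EBIT − I) = R$10,434,345.80 / R$3,857,445.80 = 2.7050.
%ΔEPS = DCL × %ΔSales = 2.7050 × +17.8% = +48.1%.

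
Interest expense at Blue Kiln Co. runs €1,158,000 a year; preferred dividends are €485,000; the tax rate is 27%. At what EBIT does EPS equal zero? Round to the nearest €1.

Grossing the preferred dividend up to pre-tax terms: €485,000 / (1 − 0.27) = €664,383.56.
Financial break-even EBIT = interest + D_p ÷ (1 − t) = €1,158,000 + €664,383.56 = €1,822,383.56.

€1,822,384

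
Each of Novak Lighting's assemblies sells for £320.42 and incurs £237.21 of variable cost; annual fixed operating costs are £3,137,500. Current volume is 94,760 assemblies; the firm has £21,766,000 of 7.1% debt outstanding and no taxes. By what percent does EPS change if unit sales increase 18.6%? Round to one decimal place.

Total contribution margin = 94,760 × £83.21 = £7,884,979.60.
EBIT = £7,884,979.60 − £3,137,500 = £4,747,479.60.
After interest of £1,545,386.00, pre-tax earnings = £3,202,093.60.
DCL = total CM / (EBIT − I) = £7,884,979.60 / £3,202,093.60 = 2.4624.
%ΔEPS = DCL × %ΔSales = 2.4624 × +18.6% = +45.8%.

+45.8%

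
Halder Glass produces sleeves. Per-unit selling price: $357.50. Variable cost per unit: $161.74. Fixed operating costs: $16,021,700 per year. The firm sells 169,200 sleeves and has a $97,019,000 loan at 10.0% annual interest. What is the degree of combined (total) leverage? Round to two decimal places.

4.48

At 169,200 units, contribution = 169,200 × $195.76 = $33,122,592.00.
Operating income = contribution − fixed costs = $33,122,592.00 − $16,021,700 = $17,100,892.00. Interest = $9,701,900.00, so EBIT − I = $7,398,992.00.
DCL = contribution ÷ (EBIT − I) = $33,122,592.00 ÷ $7,398,992.00 = 4.4766.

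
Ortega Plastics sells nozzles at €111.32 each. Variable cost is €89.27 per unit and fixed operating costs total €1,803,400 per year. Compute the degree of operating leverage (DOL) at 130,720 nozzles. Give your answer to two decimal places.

At 130,720 units, contribution = 130,720 × €22.05 = €2,882,376.00.
EBIT = €2,882,376.00 − €1,803,400 = €1,078,976.00.
Degree of operating leverage = €2,882,376.00 / €1,078,976.00 = 2.6714.

2.67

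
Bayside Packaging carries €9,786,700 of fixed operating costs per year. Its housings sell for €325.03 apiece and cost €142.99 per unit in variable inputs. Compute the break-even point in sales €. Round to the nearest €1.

Contribution margin per unit = €325.03 − €142.99 = €182.04, a CM ratio of €182.04 ÷ €325.03 = 0.5601.
Break-even revenue = fixed costs × price ÷ CM = €9,786,700 × €325.03 ÷ €182.04 = €17,474,023.

€17,474,023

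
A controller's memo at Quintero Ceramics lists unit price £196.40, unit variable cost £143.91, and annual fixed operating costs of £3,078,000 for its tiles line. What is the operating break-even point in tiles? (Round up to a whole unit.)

58,640 tiles

Unit CM = price − variable cost = £196.40 − £143.91 = £52.49.
Units to break even: £3,078,000 ÷ £52.49 = 58,639.74, rounded up to 58,640.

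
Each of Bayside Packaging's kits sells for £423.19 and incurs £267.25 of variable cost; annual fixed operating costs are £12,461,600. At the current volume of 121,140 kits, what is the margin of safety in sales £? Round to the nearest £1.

£17,446,944

Unit CM = price − variable cost = £423.19 − £267.25 = £155.94. Break-even units = £12,461,600 ÷ £155.94 = 79,912.79; break-even revenue = 79,912.79 × £423.19 = £33,818,292.32.
Actual sales revenue = 121,140 × £423.19 = £51,265,236.60.
Margin of safety = £51,265,236.60 − £33,818,292.32 = £17,446,944.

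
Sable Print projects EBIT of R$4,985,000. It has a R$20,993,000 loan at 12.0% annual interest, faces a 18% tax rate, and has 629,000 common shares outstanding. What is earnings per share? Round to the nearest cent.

Interest = R$2,519,160.00, so EBT = R$4,985,000 − R$2,519,160.00 = R$2,465,840.00.
After tax at 18%: net income = R$2,465,840.00 × 0.82 = R$2,021,988.80.
Per share: R$2,021,988.80 / 629,000 shares = R$3.21.

R$3.21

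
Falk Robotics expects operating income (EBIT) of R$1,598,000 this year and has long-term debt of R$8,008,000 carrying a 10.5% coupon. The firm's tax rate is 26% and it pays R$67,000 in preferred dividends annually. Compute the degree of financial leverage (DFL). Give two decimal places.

Annual interest charges come to R$840,840.00.
Preferred dividends grossed up pre-tax: R$67,000 / (1 − 0.26) = R$90,540.54.
DFL = EBIT ÷ [EBIT − I − D_p/(1−t)] = R$1,598,000 ÷ [R$1,598,000 − R$840,840.00 − R$90,540.54] = R$1,598,000 ÷ R$666,619.46 = 2.3972.

2.40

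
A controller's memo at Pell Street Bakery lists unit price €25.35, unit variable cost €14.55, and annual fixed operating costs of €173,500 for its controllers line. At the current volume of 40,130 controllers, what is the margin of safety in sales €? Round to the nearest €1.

Contribution margin per unit = €25.35 − €14.55 = €10.80. Break-even units = €173,500 ÷ €10.80 = 16,064.81; break-even revenue = 16,064.81 × €25.35 = €407,243.06.
Actual sales revenue = 40,130 × €25.35 = €1,017,295.50.
Margin of safety = €1,017,295.50 − €407,243.06 = €610,052.

€610,052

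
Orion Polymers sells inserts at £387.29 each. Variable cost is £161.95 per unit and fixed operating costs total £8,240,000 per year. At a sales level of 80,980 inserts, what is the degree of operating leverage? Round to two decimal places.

1.82

Total contribution margin = 80,980 × £225.34 = £18,248,033.20.
Operating income = contribution − fixed costs = £18,248,033.20 − £8,240,000 = £10,008,033.20.
DOL = contribution ÷ EBIT = £18,248,033.20 ÷ £10,008,033.20 = 1.8233.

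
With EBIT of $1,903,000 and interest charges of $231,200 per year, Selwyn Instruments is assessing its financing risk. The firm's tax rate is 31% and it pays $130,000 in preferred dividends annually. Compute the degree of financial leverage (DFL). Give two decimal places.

1.28

Annual interest charges come to $231,200.00.
Preferred dividends grossed up pre-tax: $130,000 / (1 − 0.31) = $188,405.80.
DFL = EBIT ÷ [EBIT − I − D_p/(1−t)] = $1,903,000 ÷ [$1,903,000 − $231,200.00 − $188,405.80] = $1,903,000 ÷ $1,483,394.20 = 1.2829.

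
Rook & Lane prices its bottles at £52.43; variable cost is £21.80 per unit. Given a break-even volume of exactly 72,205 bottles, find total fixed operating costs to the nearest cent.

£2,211,639.15

Each unit contributes £52.43 − £21.80 = £30.63.
Since BE = FC / CM, FC = 72,205 × £30.63 = £2,211,639.15.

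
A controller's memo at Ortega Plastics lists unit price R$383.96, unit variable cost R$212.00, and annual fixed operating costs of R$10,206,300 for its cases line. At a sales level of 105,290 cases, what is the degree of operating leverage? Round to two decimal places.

At 105,290 units, contribution = 105,290 × R$171.96 = R$18,105,668.40.
EBIT = R$18,105,668.40 − R$10,206,300 = R$7,899,368.40.
So DOL = total CM / EBIT = R$18,105,668.40 / R$7,899,368.40 = 2.2920.

2.29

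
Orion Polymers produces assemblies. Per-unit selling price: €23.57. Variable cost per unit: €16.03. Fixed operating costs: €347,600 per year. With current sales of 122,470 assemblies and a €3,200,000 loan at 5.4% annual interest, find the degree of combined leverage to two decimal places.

Contribution at this volume is 122,470 × €7.54 = €923,423.80.
EBIT = €923,423.80 − €347,600 = €575,823.80. Interest = €172,800.00.
DOL = €923,423.80 ÷ €575,823.80 = 1.6037; DFL = €575,823.80 ÷ €403,023.80 = 1.4288.
Combined leverage = 1.6037 × 1.4288 = 2.2914.

2.29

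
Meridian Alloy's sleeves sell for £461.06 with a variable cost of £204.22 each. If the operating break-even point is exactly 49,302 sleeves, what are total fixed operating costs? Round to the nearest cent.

£12,662,725.68

Each unit contributes £461.06 − £204.22 = £256.84.
Since BE = FC / CM, FC = 49,302 × £256.84 = £12,662,725.68.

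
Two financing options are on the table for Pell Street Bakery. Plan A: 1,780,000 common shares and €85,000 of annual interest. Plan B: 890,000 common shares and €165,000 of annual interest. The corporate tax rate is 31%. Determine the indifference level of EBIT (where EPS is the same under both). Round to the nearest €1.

Set EPS_A = EPS_B: (EBIT − €85,000)(1 − 0.31) ÷ 1,780,000 = (EBIT − €165,000)(1 − 0.31) ÷ 890,000.
Cancelling (1 − t) and cross-multiplying: 890,000·(EBIT − 85,000) = 1,780,000·(EBIT − 165,000).
EBIT × (1,780,000 − 890,000) = 165,000 × 1,780,000 − 85,000 × 890,000 = 218,050,000,000, so EBIT = 218,050,000,000 ÷ 890,000 = 245,000.00.

€245,000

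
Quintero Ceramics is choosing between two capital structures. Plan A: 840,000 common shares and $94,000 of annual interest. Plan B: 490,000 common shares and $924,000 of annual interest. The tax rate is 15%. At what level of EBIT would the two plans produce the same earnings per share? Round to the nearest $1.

$2,086,000

At indifference, (EBIT − 94,000)(1 − t)/840,000 = (EBIT − 924,000)(1 − t)/490,000.
The (1 − t) factor cancels: (EBIT − 94,000) × 490,000 = (EBIT − 924,000) × 840,000.
EBIT × (840,000 − 490,000) = 924,000 × 840,000 − 94,000 × 490,000 = 730,100,000,000, so EBIT = 730,100,000,000 ÷ 350,000 = 2,086,000.00.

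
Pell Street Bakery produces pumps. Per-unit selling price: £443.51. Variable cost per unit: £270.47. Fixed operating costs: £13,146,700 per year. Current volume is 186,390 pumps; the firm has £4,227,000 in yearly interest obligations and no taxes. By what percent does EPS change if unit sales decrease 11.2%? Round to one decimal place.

Contribution at this volume is 186,390 × £173.04 = £32,252,925.60.
EBIT = £32,252,925.60 − £13,146,700 = £19,106,225.60.
After interest of £4,227,000.00, pre-tax earnings = £14,879,225.60.
Degree of combined leverage = contribution ÷ (EBIT − I) = £32,252,925.60 ÷ £14,879,225.60 = 2.1676.
%ΔEPS = DCL × %ΔSales = 2.1676 × -11.2% = -24.3%.

-24.3%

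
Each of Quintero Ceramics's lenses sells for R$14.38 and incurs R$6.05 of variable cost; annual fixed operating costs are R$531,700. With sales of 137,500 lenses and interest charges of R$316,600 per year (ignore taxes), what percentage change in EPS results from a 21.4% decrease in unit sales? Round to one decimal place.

At 137,500 units, contribution = 137,500 × R$8.33 = R$1,145,375.00.
Subtracting fixed costs: EBIT = R$1,145,375.00 − R$531,700 = R$613,675.00.
After interest of R$316,600.00, pre-tax earnings = R$297,075.00.
DCL = total CM / (EBIT − I) = R$1,145,375.00 / R$297,075.00 = 3.8555.
EPS therefore changes by 3.8555 × (-21.4%) = -82.5%.

-82.5%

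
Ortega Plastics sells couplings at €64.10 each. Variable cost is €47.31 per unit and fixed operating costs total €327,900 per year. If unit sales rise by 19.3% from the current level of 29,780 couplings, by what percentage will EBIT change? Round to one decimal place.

Total contribution margin = 29,780 × €16.79 = €500,006.20.
Operating income = contribution − fixed costs = €500,006.20 − €327,900 = €172,106.20.
So DOL = total CM / EBIT = €500,006.20 / €172,106.20 = 2.9052.
%ΔEBIT = DOL × %ΔSales = 2.9052 × +19.3% = +56.1%.

+56.1%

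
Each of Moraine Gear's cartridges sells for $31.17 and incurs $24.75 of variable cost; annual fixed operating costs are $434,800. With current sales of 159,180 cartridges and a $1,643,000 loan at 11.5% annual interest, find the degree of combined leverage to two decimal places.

At 159,180 units, contribution = 159,180 × $6.42 = $1,021,935.60.
Operating income = contribution − fixed costs = $1,021,935.60 − $434,800 = $587,135.60. Interest = $188,945.00.
DOL = $1,021,935.60 ÷ $587,135.60 = 1.7405; DFL = $587,135.60 ÷ $398,190.60 = 1.4745.
Combined leverage = 1.7405 × 1.4745 = 2.5664.

2.57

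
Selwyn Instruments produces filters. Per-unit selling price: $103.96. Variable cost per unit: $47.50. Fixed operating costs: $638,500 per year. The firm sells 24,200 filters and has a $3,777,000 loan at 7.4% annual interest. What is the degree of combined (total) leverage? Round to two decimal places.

Contribution at this volume is 24,200 × $56.46 = $1,366,332.00.
Operating income = contribution − fixed costs = $1,366,332.00 − $638,500 = $727,832.00. Interest = $279,498.00.
DOL = $1,366,332.00 ÷ $727,832.00 = 1.8773; DFL = $727,832.00 ÷ $448,334.00 = 1.6234.
Combined leverage = 1.8773 × 1.6234 = 3.0476.

3.05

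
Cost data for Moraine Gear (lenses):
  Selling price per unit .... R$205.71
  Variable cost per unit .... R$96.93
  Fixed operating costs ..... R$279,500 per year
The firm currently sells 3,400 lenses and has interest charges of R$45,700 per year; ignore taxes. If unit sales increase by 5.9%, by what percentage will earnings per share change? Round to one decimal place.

+48.9%

Total contribution margin = 3,400 × R$108.78 = R$369,852.00.
Operating income = contribution − fixed costs = R$369,852.00 − R$279,500 = R$90,352.00.
After interest of R$45,700.00, pre-tax earnings = R$44,652.00.
DCL = total CM / (EBIT − I) = R$369,852.00 / R$44,652.00 = 8.2830.
%ΔEPS = DCL × %ΔSales = 8.2830 × +5.9% = +48.9%.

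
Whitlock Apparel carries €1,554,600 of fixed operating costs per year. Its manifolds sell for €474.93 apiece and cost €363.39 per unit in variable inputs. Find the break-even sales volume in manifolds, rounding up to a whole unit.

Contribution margin per unit = €474.93 − €363.39 = €111.54.
Units to break even: €1,554,600 ÷ €111.54 = 13,937.60, rounded up to 13,938.

13,938 manifolds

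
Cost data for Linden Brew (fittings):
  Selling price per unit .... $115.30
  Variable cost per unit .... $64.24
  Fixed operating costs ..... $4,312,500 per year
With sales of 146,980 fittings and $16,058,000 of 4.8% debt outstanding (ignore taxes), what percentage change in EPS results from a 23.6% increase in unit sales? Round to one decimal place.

Contribution at this volume is 146,980 × $51.06 = $7,504,798.80.
Subtracting fixed costs: EBIT = $7,504,798.80 − $4,312,500 = $3,192,298.80.
After interest of $770,784.00, pre-tax earnings = $2,421,514.80.
DCL = total CM / (EBIT − I) = $7,504,798.80 / $2,421,514.80 = 3.0992.
%ΔEPS = DCL × %ΔSales = 3.0992 × +23.6% = +73.1%.

+73.1%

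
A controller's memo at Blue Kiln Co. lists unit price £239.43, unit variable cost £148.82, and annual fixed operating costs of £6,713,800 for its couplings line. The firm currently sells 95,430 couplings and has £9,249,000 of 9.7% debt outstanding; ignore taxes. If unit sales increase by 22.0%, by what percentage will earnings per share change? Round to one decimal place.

At 95,430 units, contribution = 95,430 × £90.61 = £8,646,912.30.
Subtracting fixed costs: EBIT = £8,646,912.30 − £6,713,800 = £1,933,112.30.
After interest of £897,153.00, pre-tax earnings = £1,035,959.30.
DCL = total CM / (EBIT − I) = £8,646,912.30 / £1,035,959.30 = 8.3468.
EPS therefore changes by 8.3468 × (+22.0%) = +183.6%.

+183.6%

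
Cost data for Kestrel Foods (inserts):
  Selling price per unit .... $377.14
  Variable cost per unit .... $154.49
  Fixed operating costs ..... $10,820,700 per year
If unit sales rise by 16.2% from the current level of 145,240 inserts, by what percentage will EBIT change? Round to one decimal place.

+24.3%

Total contribution margin = 145,240 × $222.65 = $32,337,686.00.
Subtracting fixed costs: EBIT = $32,337,686.00 − $10,820,700 = $21,516,986.00.
DOL = contribution ÷ EBIT = $32,337,686.00 ÷ $21,516,986.00 = 1.5029.
%ΔEBIT = DOL × %ΔSales = 1.5029 × +16.2% = +24.3%.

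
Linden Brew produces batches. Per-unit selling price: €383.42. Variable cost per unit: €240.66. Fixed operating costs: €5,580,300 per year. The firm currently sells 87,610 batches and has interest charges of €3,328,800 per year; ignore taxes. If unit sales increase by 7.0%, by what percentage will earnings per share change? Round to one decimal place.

Contribution at this volume is 87,610 × €142.76 = €12,507,203.60.
Operating income = contribution − fixed costs = €12,507,203.60 − €5,580,300 = €6,926,903.60.
After interest of €3,328,800.00, pre-tax earnings = €3,598,103.60.
DCL = total CM / (EBIT − I) = €12,507,203.60 / €3,598,103.60 = 3.4761.
%ΔEPS = DCL × %ΔSales = 3.4761 × +7.0% = +24.3%.

+24.3%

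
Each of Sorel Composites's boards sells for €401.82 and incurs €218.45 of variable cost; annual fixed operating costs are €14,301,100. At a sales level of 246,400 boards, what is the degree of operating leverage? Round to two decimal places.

1.46

Total contribution margin = 246,400 × €183.37 = €45,182,368.00.
Subtracting fixed costs: EBIT = €45,182,368.00 − €14,301,100 = €30,881,268.00.
DOL = contribution ÷ EBIT = €45,182,368.00 ÷ €30,881,268.00 = 1.4631.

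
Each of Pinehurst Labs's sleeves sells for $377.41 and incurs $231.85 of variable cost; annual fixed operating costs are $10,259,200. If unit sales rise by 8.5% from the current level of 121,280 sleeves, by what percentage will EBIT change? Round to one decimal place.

+20.3%

Total contribution margin = 121,280 × $145.56 = $17,653,516.80.
EBIT = $17,653,516.80 − $10,259,200 = $7,394,316.80.
So DOL = total CM / EBIT = $17,653,516.80 / $7,394,316.80 = 2.3874.
So EBIT moves 2.3874 × (+8.5%) = +20.3%.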